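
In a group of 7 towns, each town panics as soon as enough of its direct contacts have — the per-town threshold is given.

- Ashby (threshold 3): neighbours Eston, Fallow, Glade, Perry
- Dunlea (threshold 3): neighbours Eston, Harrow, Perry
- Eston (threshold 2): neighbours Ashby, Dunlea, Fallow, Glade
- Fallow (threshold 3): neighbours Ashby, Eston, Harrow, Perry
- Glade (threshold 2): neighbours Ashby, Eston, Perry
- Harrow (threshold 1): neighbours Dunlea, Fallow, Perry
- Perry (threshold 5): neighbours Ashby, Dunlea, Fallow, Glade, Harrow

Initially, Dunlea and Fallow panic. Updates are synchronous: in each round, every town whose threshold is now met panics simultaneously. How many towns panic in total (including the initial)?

Round 1 — Dunlea, Fallow panic (initial).
Round 2 — checking thresholds:
  Ashby: 1 of 4 neighbours < 3, not yet.
  Eston: 2 of 4 neighbours ≥ 2, panics.
  Harrow: 2 of 3 neighbours ≥ 1, panics.
  Perry: 2 of 5 neighbours < 5, not yet.
Round 3 — no new panics; cascade stops.

4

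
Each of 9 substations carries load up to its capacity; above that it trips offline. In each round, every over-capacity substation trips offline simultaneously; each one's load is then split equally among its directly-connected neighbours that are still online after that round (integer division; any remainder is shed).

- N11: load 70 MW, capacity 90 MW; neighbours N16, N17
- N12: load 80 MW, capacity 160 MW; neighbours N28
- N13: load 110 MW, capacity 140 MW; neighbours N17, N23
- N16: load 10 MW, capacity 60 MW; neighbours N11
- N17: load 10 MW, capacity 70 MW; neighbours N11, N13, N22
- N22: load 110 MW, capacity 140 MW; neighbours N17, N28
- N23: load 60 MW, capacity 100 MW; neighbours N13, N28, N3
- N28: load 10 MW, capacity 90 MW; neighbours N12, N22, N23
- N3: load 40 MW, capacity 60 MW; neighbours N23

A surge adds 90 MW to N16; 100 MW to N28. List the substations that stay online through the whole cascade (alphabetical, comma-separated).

N12

Round 1 — N16 at 100 > 60; N28 at 110 > 90. N16, N28 trip offline.
  N16 sheds 100 MW to N11: 100 each.
    N11: 70+100 = 170 > 90
  N28 sheds 110 MW to N12, N22, N23: 36 each (2 lost).
    N12: 80+36 = 116 ≤ 160
    N22: 110+36 = 146 > 140
    N23: 60+36 = 96 ≤ 100
Round 2 — N11, N22 trip offline.
  N11 sheds 170 MW to N17: 170 each.
    N17: 10+170 = 180 > 70
  N22 sheds 146 MW to N17: 146 each.
    N17: 180+146 = 326 > 70
Round 3 — N17 trips offline.
  N17 sheds 326 MW to N13: 326 each.
    N13: 110+326 = 436 > 140
Round 4 — N13 trips offline.
  N13 sheds 436 MW to N23: 436 each.
    N23: 96+436 = 532 > 100
Round 5 — N23 trips offline.
  N23 sheds 532 MW to N3: 532 each.
    N3: 40+532 = 572 > 60
Round 6 — N3 trips offline.
  N3 sheds 572 MW: no online neighbours, lost.
No further trips.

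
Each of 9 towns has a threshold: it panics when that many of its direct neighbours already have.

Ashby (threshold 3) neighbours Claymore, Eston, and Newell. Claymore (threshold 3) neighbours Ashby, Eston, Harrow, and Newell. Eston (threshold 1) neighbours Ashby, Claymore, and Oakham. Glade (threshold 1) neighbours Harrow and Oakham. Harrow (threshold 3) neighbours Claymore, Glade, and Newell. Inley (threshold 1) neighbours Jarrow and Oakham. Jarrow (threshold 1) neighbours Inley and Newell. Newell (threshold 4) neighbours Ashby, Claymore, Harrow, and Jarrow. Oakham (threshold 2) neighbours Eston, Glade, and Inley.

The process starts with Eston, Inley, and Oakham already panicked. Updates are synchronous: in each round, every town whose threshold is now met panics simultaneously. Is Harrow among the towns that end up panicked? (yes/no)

Round 1 — Eston, Inley, Oakham panic (initial).
Round 2 — checking thresholds:
  Ashby: 1 of 3 neighbours < 3, below threshold.
  Claymore: 1 of 4 neighbours < 3, below threshold.
  Glade: 1 of 2 neighbours ≥ 1, panics.
  Jarrow: 1 of 2 neighbours ≥ 1, panics.
Round 3 — no new panics; cascade stops.

no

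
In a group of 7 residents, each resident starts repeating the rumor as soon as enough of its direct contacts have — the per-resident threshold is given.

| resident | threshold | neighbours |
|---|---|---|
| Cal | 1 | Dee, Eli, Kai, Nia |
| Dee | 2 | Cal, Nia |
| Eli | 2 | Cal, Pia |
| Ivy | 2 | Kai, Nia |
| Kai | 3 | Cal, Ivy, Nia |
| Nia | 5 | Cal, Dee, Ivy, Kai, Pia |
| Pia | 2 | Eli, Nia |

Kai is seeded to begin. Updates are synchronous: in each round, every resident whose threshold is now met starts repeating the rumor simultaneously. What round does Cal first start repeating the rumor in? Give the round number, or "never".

2

Round 1 — Kai starts repeating the rumor (initial).
Round 2 — checking thresholds:
  Cal: 1 of 4 neighbours ≥ 1, starts repeating the rumor.
  Ivy: 1 of 2 neighbours < 2, below threshold.
  Nia: 1 of 5 neighbours < 5, below threshold.
Round 3 — no new spreads; cascade stops.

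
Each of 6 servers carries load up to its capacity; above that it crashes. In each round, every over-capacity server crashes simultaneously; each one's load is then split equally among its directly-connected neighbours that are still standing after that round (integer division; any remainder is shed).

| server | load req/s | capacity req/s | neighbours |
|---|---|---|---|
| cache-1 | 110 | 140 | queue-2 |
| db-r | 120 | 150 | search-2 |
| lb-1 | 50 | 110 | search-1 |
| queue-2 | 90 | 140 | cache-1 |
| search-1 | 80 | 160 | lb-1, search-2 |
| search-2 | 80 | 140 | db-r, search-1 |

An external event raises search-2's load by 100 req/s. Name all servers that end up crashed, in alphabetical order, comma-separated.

Round 1 — search-2 at 180 > 140. search-2 crashes.
  search-2 sheds 180 req/s to db-r, search-1: 90 each.
    db-r: 120+90 = 210 > 150
    search-1: 80+90 = 170 > 160
Round 2 — db-r, search-1 crash.
  db-r sheds 210 req/s: no online neighbours, lost.
  search-1 sheds 170 req/s to lb-1: 170 each.
    lb-1: 50+170 = 220 > 110
Round 3 — lb-1 crashes.
  lb-1 sheds 220 req/s: no online neighbours, lost.
No further crashes.

db-r, lb-1, search-1, search-2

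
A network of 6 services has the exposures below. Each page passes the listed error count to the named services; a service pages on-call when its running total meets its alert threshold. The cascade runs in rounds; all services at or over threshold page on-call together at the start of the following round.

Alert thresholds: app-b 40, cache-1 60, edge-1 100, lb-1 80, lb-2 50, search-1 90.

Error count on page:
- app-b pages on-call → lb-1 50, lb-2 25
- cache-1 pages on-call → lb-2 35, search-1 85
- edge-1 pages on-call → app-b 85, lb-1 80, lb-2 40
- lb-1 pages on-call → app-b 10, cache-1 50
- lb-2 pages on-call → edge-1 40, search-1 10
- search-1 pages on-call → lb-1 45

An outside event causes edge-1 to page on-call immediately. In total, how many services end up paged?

4

Round 1 — edge-1 pages on-call (initial).
  app-b: +85 → 85 ≥ 40
  lb-1: +80 → 80 ≥ 80
  lb-2: +40 → 40 < 50
Round 2 — app-b, lb-1 page on-call.
  cache-1: +50 → 50 < 60
  lb-2: +25 → 65 ≥ 50
Round 3 — lb-2 pages on-call.
  search-1: +10 → 10 < 90
No further pages.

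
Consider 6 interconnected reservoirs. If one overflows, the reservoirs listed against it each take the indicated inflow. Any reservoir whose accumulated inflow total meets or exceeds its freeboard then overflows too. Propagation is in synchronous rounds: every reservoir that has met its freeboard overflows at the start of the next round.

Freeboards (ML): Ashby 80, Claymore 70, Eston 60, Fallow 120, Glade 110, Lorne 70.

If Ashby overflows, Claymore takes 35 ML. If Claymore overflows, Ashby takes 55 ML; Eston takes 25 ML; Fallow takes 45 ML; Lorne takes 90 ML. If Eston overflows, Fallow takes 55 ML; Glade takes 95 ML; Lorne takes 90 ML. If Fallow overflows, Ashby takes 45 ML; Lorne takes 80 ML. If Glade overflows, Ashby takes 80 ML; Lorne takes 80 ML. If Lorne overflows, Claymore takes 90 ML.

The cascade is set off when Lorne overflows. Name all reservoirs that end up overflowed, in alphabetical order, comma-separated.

Claymore, Lorne

Round 1 — Lorne overflows (initial).
  Claymore: +90 → 90 ≥ 70
Round 2 — Claymore overflows.
  Ashby: +55 → 55 < 80
  Eston: +25 → 25 < 60
  Fallow: +45 → 45 < 120
No further overflows.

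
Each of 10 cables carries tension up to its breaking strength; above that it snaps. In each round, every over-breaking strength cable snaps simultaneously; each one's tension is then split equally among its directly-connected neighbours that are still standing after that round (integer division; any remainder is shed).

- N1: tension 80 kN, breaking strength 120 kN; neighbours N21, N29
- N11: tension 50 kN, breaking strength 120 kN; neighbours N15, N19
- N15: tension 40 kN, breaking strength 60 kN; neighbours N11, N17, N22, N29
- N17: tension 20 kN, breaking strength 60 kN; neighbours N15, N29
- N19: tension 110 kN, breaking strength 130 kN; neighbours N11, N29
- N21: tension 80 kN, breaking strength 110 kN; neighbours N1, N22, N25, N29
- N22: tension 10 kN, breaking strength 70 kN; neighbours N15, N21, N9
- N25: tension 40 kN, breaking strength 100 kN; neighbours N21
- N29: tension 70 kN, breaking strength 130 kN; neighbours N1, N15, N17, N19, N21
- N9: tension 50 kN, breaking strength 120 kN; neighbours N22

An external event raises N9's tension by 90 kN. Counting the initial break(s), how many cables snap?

Round 1 — N9 at 140 > 120. N9 snaps.
  N9 sheds 140 kN to N22: 140 each.
    N22: 10+140 = 150 > 70
Round 2 — N22 snaps.
  N22 sheds 150 kN to N15, N21: 75 each.
    N15: 40+75 = 115 > 60
    N21: 80+75 = 155 > 110
Round 3 — N15, N21 snap.
  N15 sheds 115 kN to N11, N17, N29: 38 each (1 lost).
    N11: 50+38 = 88 ≤ 120
    N17: 20+38 = 58 ≤ 60
    N29: 70+38 = 108 ≤ 130
  N21 sheds 155 kN to N1, N25, N29: 51 each (2 lost).
    N1: 80+51 = 131 > 120
    N25: 40+51 = 91 ≤ 100
    N29: 108+51 = 159 > 130
Round 4 — N1, N29 snap.
  N1 sheds 131 kN: no online neighbours, lost.
  N29 sheds 159 kN to N17, N19: 79 each (1 lost).
    N17: 58+79 = 137 > 60
    N19: 110+79 = 189 > 130
Round 5 — N17, N19 snap.
  N17 sheds 137 kN: no online neighbours, lost.
  N19 sheds 189 kN to N11: 189 each.
    N11: 88+189 = 277 > 120
Round 6 — N11 snaps.
  N11 sheds 277 kN: no online neighbours, lost.
No further breaks.

9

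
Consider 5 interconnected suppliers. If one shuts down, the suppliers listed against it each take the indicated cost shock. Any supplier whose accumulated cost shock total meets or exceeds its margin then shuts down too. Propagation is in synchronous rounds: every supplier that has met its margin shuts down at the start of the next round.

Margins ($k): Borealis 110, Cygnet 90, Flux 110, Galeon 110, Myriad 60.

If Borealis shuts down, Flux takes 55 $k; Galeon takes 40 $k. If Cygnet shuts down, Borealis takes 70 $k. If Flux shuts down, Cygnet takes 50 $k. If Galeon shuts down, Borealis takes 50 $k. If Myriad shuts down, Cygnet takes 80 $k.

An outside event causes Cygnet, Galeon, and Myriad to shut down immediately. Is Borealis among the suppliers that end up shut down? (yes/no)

yes

Round 1 — Cygnet, Galeon, Myriad shut down (initial).
  Borealis: +70+50 → 120 ≥ 110
Round 2 — Borealis shuts down.
  Flux: +55 → 55 < 110
No further shutdowns.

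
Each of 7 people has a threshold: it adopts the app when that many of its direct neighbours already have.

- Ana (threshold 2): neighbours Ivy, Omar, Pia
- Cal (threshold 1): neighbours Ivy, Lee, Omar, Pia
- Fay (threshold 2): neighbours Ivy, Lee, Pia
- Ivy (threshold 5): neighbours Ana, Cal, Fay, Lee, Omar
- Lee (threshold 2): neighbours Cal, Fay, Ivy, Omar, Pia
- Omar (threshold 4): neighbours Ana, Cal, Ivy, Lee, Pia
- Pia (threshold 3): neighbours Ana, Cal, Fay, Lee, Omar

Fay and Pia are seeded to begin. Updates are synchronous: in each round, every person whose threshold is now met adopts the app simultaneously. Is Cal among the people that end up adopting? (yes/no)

Round 1 — Fay, Pia adopt the app (initial).
Round 2 — checking thresholds:
  Ana: 1 of 3 neighbours < 2, holds.
  Cal: 1 of 4 neighbours ≥ 1, adopts the app.
  Ivy: 1 of 5 neighbours < 5, holds.
  Lee: 2 of 5 neighbours ≥ 2, adopts the app.
  Omar: 1 of 5 neighbours < 4, holds.
Round 3 — no new adoptions; cascade stops.

yes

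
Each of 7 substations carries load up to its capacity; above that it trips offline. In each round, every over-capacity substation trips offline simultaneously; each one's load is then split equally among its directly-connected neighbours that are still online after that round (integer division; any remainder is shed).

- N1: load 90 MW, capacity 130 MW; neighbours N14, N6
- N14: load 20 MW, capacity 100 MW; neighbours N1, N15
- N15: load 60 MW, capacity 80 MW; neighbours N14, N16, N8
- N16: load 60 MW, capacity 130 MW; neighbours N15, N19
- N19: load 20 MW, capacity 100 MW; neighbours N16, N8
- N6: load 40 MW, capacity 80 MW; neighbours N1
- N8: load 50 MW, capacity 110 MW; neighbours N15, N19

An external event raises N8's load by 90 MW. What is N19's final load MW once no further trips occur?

90

Round 1 — N8 at 140 > 110. N8 trips offline.
  N8 sheds 140 MW to N15, N19: 70 each.
    N15: 60+70 = 130 > 80
    N19: 20+70 = 90 ≤ 100
Round 2 — N15 trips offline.
  N15 sheds 130 MW to N14, N16: 65 each.
    N14: 20+65 = 85 ≤ 100
    N16: 60+65 = 125 ≤ 130
No further trips.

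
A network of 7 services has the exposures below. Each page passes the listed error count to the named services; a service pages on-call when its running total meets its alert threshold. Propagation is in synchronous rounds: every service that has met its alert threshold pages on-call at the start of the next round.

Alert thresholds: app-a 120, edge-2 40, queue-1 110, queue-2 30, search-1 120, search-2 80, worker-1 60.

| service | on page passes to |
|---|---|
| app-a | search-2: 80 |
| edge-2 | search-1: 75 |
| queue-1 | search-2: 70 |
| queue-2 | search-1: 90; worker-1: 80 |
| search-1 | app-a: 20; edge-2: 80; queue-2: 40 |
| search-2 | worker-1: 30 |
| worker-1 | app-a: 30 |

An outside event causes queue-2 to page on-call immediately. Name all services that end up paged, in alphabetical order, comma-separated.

Round 1 — queue-2 pages on-call (initial).
  search-1: +90 → 90 < 120
  worker-1: +80 → 80 ≥ 60
Round 2 — worker-1 pages on-call.
  app-a: +30 → 30 < 120
No further pages.

queue-2, worker-1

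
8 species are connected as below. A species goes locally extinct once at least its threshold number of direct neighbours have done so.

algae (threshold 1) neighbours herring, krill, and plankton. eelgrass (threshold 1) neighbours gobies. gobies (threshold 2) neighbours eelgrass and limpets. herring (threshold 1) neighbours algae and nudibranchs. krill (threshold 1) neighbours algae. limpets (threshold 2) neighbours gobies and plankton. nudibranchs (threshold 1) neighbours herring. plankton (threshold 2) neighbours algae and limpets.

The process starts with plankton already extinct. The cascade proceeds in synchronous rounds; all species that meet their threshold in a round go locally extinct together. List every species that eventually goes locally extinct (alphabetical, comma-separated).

Round 1 — plankton goes locally extinct (initial).
Round 2 — checking thresholds:
  algae: 1 of 3 neighbours ≥ 1, goes locally extinct.
  limpets: 1 of 2 neighbours < 2, holds.
Round 3 — checking thresholds:
  herring: 1 of 2 neighbours ≥ 1, goes locally extinct.
  krill: 1 of 1 neighbours ≥ 1, goes locally extinct.
  limpets: 1 of 2 neighbours < 2, holds.
Round 4 — checking thresholds:
  limpets: 1 of 2 neighbours < 2, holds.
  nudibranchs: 1 of 1 neighbours ≥ 1, goes locally extinct.
Round 5 — no new extinctions; cascade stops.

algae, herring, krill, nudibranchs, plankton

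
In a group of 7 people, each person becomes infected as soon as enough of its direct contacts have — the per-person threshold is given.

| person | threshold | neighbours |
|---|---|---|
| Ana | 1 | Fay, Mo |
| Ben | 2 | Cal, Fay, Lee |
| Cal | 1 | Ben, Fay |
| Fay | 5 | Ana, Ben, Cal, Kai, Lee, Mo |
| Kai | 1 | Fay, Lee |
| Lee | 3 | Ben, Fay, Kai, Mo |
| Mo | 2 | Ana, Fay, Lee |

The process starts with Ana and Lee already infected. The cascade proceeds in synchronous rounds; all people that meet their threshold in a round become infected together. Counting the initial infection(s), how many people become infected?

4

Round 1 — Ana, Lee become infected (initial).
Round 2 — checking thresholds:
  Ben: 1 of 3 neighbours < 2, not yet.
  Fay: 2 of 6 neighbours < 5, not yet.
  Kai: 1 of 2 neighbours ≥ 1, becomes infected.
  Mo: 2 of 3 neighbours ≥ 2, becomes infected.
Round 3 — no new infections; cascade stops.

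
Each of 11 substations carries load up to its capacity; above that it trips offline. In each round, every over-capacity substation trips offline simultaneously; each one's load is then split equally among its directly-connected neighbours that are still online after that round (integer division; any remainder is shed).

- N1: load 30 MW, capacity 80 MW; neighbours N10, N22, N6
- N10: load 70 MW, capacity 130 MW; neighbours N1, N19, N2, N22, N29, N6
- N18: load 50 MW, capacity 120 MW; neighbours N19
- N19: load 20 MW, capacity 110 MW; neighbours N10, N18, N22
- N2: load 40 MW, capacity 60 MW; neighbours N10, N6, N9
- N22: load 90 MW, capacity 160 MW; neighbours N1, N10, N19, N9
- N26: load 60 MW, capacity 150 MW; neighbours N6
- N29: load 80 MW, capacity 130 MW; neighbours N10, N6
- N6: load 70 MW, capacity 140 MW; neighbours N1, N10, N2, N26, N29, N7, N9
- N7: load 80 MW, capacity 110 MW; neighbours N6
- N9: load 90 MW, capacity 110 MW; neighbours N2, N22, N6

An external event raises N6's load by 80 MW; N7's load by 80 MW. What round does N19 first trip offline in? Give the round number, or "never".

Round 1 — N6 at 150 > 140; N7 at 160 > 110. N6, N7 trip offline.
  N6 sheds 150 MW to N1, N10, N2, N26, N29, N9: 25 each.
    N1: 30+25 = 55 ≤ 80
    N10: 70+25 = 95 ≤ 130
    N2: 40+25 = 65 > 60
    N26: 60+25 = 85 ≤ 150
    N29: 80+25 = 105 ≤ 130
    N9: 90+25 = 115 > 110
  N7 sheds 160 MW: no online neighbours, lost.
Round 2 — N2, N9 trip offline.
  N2 sheds 65 MW to N10: 65 each.
    N10: 95+65 = 160 > 130
  N9 sheds 115 MW to N22: 115 each.
    N22: 90+115 = 205 > 160
Round 3 — N10, N22 trip offline.
  N10 sheds 160 MW to N1, N19, N29: 53 each (1 lost).
    N1: 55+53 = 108 > 80
    N19: 20+53 = 73 ≤ 110
    N29: 105+53 = 158 > 130
  N22 sheds 205 MW to N1, N19: 102 each (1 lost).
    N1: 108+102 = 210 > 80
    N19: 73+102 = 175 > 110
Round 4 — N1, N19, N29 trip offline.
  N1 sheds 210 MW: no online neighbours, lost.
  N19 sheds 175 MW to N18: 175 each.
    N18: 50+175 = 225 > 120
  N29 sheds 158 MW: no online neighbours, lost.
Round 5 — N18 trips offline.
  N18 sheds 225 MW: no online neighbours, lost.
No further trips.

4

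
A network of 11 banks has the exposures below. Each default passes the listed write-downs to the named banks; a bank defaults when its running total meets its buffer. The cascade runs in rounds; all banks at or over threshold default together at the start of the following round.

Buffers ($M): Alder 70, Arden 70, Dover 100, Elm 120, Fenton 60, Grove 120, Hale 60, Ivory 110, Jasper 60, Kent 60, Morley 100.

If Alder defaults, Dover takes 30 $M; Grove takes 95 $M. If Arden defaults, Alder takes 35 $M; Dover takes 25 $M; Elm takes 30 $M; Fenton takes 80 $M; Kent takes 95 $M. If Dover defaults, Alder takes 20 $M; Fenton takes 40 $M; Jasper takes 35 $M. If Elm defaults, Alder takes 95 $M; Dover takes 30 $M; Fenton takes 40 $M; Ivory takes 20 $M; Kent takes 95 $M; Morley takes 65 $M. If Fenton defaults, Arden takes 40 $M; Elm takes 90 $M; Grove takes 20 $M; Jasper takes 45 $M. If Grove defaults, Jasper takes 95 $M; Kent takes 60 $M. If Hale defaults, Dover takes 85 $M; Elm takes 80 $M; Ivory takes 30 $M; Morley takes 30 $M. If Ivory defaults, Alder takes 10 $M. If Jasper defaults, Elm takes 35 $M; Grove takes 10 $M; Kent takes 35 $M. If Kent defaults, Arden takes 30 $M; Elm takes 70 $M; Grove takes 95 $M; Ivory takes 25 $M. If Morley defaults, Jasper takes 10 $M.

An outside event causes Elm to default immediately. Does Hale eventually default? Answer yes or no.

no

Round 1 — Elm defaults (initial).
  Alder: +95 → 95 ≥ 70
  Dover: +30 → 30 < 100
  Fenton: +40 → 40 < 60
  Ivory: +20 → 20 < 110
  Kent: +95 → 95 ≥ 60
  Morley: +65 → 65 < 100
Round 2 — Alder, Kent default.
  Arden: +30 → 30 < 70
  Dover: +30 → 60 < 100
  Grove: +95+95 → 190 ≥ 120
  Ivory: +25 → 45 < 110
Round 3 — Grove defaults.
  Jasper: +95 → 95 ≥ 60
Round 4 — Jasper defaults.
No further defaults.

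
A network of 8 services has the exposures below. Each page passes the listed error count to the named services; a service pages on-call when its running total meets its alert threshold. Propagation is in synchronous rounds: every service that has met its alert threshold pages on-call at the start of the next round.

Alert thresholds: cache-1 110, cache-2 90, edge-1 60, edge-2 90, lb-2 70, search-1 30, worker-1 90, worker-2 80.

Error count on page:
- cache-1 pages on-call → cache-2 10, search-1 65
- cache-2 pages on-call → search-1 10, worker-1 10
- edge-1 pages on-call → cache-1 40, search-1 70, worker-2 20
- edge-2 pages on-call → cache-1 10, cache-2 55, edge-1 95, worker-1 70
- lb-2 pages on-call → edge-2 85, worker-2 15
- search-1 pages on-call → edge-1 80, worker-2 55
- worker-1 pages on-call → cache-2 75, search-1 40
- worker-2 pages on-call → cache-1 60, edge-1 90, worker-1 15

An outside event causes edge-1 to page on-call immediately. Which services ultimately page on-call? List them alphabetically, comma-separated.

edge-1, search-1

Round 1 — edge-1 pages on-call (initial).
  cache-1: +40 → 40 < 110
  search-1: +70 → 70 ≥ 30
  worker-2: +20 → 20 < 80
Round 2 — search-1 pages on-call.
  worker-2: +55 → 75 < 80
No further pages.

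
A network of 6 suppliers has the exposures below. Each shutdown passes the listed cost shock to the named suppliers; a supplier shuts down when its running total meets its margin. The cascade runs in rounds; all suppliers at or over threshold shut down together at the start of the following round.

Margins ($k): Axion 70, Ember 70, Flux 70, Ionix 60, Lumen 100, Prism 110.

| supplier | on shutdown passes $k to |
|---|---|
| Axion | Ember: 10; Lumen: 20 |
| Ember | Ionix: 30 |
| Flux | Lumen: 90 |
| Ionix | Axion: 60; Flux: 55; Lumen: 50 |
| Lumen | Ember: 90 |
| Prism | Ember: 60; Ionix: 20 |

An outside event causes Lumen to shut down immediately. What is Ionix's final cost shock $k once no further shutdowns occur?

30

Round 1 — Lumen shuts down (initial).
  Ember: +90 → 90 ≥ 70
Round 2 — Ember shuts down.
  Ionix: +30 → 30 < 60
No further shutdowns.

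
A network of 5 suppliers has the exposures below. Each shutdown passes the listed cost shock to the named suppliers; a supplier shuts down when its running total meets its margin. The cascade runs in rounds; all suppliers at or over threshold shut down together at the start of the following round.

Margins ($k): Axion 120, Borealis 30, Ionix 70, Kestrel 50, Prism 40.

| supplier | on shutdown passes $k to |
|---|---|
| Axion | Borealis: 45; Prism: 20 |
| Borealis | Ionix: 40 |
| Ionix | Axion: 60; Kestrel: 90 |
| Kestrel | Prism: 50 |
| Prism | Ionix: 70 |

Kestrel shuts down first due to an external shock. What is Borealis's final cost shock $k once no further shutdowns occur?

Round 1 — Kestrel shuts down (initial).
  Prism: +50 → 50 ≥ 40
Round 2 — Prism shuts down.
  Ionix: +70 → 70 ≥ 70
Round 3 — Ionix shuts down.
  Axion: +60 → 60 < 120
No further shutdowns.

0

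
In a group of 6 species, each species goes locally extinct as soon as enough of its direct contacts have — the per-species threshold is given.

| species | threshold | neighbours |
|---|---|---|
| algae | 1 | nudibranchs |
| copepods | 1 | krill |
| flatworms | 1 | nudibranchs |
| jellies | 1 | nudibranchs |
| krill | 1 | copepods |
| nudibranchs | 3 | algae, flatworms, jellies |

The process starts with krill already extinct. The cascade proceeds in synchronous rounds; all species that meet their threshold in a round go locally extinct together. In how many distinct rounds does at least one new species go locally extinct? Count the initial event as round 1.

2

Round 1 — krill goes locally extinct (initial).
Round 2 — checking thresholds:
  copepods: 1 of 1 neighbours ≥ 1, goes locally extinct.
Round 3 — no new extinctions; cascade stops.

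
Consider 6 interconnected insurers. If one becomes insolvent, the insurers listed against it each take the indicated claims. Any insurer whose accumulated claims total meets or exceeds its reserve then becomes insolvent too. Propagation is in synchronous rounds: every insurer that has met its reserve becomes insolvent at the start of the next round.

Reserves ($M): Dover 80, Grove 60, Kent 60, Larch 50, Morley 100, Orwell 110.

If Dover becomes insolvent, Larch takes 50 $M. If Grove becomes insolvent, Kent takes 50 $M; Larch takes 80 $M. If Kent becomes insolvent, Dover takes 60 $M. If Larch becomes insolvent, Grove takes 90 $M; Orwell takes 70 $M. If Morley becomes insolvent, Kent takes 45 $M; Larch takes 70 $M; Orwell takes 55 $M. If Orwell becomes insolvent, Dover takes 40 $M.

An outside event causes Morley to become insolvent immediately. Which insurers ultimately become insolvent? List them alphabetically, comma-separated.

Round 1 — Morley becomes insolvent (initial).
  Kent: +45 → 45 < 60
  Larch: +70 → 70 ≥ 50
  Orwell: +55 → 55 < 110
Round 2 — Larch becomes insolvent.
  Grove: +90 → 90 ≥ 60
  Orwell: +70 → 125 ≥ 110
Round 3 — Grove, Orwell become insolvent.
  Dover: +40 → 40 < 80
  Kent: +50 → 95 ≥ 60
Round 4 — Kent becomes insolvent.
  Dover: +60 → 100 ≥ 80
Round 5 — Dover becomes insolvent.
No further insolvencies.

Dover, Grove, Kent, Larch, Morley, Orwell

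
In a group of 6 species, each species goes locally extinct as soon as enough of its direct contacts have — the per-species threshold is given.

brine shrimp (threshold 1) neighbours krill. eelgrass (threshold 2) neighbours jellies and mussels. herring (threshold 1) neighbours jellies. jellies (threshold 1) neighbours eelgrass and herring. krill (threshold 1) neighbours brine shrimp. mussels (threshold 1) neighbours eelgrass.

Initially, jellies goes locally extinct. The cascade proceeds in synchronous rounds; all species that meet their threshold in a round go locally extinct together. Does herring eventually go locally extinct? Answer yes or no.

Round 1 — jellies goes locally extinct (initial).
Round 2 — checking thresholds:
  eelgrass: 1 of 2 neighbours < 2, holds.
  herring: 1 of 1 neighbours ≥ 1, goes locally extinct.
Round 3 — no new extinctions; cascade stops.

yes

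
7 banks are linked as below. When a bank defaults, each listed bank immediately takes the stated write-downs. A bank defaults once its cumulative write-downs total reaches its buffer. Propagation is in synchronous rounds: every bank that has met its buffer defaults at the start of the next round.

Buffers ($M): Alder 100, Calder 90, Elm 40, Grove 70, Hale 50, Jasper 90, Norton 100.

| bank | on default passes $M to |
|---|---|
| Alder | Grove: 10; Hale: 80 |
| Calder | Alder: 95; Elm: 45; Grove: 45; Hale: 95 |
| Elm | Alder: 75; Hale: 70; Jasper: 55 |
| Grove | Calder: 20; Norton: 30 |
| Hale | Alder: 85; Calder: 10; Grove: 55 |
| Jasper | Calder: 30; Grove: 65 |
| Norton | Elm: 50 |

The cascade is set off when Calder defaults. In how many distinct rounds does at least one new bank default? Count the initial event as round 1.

3

Round 1 — Calder defaults (initial).
  Alder: +95 → 95 < 100
  Elm: +45 → 45 ≥ 40
  Grove: +45 → 45 < 70
  Hale: +95 → 95 ≥ 50
Round 2 — Elm, Hale default.
  Alder: +75+85 → 255 ≥ 100
  Grove: +55 → 100 ≥ 70
  Jasper: +55 → 55 < 90
Round 3 — Alder, Grove default.
  Norton: +30 → 30 < 100
No further defaults.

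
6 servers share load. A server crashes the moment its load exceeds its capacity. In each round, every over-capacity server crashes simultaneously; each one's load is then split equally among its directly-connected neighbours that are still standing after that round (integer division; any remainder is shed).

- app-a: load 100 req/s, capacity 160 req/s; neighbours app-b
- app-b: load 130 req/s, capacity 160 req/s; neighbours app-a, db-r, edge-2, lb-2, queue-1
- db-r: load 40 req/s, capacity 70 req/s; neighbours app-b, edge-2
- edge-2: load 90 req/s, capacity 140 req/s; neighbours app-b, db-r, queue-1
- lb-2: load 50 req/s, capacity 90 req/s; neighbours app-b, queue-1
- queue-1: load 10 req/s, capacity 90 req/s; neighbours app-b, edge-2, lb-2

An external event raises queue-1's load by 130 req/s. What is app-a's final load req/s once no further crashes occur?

158

Round 1 — queue-1 at 140 > 90. queue-1 crashes.
  queue-1 sheds 140 req/s to app-b, edge-2, lb-2: 46 each (2 lost).
    app-b: 130+46 = 176 > 160
    edge-2: 90+46 = 136 ≤ 140
    lb-2: 50+46 = 96 > 90
Round 2 — app-b, lb-2 crash.
  app-b sheds 176 req/s to app-a, db-r, edge-2: 58 each (2 lost).
    app-a: 100+58 = 158 ≤ 160
    db-r: 40+58 = 98 > 70
    edge-2: 136+58 = 194 > 140
  lb-2 sheds 96 req/s: no online neighbours, lost.
Round 3 — db-r, edge-2 crash.
  db-r sheds 98 req/s: no online neighbours, lost.
  edge-2 sheds 194 req/s: no online neighbours, lost.
No further crashes.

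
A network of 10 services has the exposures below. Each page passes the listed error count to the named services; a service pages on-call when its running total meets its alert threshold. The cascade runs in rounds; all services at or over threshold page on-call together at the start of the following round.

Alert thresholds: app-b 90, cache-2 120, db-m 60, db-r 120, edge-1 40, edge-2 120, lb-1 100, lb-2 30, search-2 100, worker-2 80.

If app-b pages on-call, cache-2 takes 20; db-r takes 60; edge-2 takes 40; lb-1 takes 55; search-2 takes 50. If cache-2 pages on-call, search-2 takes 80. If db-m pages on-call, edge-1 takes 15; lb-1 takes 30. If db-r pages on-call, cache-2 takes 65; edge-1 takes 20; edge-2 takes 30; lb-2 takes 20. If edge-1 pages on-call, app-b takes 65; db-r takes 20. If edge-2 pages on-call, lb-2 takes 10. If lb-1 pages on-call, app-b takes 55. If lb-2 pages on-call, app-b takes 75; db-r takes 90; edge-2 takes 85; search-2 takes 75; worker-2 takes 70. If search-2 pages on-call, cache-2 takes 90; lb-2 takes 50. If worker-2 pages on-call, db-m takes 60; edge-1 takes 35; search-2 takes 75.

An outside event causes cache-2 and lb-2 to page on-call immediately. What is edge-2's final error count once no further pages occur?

Round 1 — cache-2, lb-2 page on-call (initial).
  app-b: +75 → 75 < 90
  db-r: +90 → 90 < 120
  edge-2: +85 → 85 < 120
  search-2: +80+75 → 155 ≥ 100
  worker-2: +70 → 70 < 80
Round 2 — search-2 pages on-call.
No further pages.

85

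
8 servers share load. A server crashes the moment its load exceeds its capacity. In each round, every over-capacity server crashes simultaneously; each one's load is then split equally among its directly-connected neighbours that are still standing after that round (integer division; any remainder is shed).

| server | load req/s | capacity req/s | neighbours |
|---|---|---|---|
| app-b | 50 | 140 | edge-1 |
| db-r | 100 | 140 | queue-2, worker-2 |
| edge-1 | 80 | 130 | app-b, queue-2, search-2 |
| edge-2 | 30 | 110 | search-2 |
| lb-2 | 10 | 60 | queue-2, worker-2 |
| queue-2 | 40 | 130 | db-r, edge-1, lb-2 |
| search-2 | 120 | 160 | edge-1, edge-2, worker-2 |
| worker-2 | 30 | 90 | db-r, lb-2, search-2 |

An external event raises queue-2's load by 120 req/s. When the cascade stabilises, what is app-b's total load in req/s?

116

Round 1 — queue-2 at 160 > 130. queue-2 crashes.
  queue-2 sheds 160 req/s to db-r, edge-1, lb-2: 53 each (1 lost).
    db-r: 100+53 = 153 > 140
    edge-1: 80+53 = 133 > 130
    lb-2: 10+53 = 63 > 60
Round 2 — db-r, edge-1, lb-2 crash.
  db-r sheds 153 req/s to worker-2: 153 each.
    worker-2: 30+153 = 183 > 90
  edge-1 sheds 133 req/s to app-b, search-2: 66 each (1 lost).
    app-b: 50+66 = 116 ≤ 140
    search-2: 120+66 = 186 > 160
  lb-2 sheds 63 req/s to worker-2: 63 each.
    worker-2: 183+63 = 246 > 90
Round 3 — search-2, worker-2 crash.
  search-2 sheds 186 req/s to edge-2: 186 each.
    edge-2: 30+186 = 216 > 110
  worker-2 sheds 246 req/s: no online neighbours, lost.
Round 4 — edge-2 crashes.
  edge-2 sheds 216 req/s: no online neighbours, lost.
No further crashes.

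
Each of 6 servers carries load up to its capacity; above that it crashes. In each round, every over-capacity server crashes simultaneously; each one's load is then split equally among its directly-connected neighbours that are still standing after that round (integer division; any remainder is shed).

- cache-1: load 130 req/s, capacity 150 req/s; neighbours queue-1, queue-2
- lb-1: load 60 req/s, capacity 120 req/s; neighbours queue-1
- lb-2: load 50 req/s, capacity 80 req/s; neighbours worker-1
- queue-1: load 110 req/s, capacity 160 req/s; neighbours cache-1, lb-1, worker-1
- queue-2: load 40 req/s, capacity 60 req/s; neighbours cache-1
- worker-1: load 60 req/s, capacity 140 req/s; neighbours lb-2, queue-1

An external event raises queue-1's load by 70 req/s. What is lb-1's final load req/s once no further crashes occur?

Round 1 — queue-1 at 180 > 160. queue-1 crashes.
  queue-1 sheds 180 req/s to cache-1, lb-1, worker-1: 60 each.
    cache-1: 130+60 = 190 > 150
    lb-1: 60+60 = 120 ≤ 120
    worker-1: 60+60 = 120 ≤ 140
Round 2 — cache-1 crashes.
  cache-1 sheds 190 req/s to queue-2: 190 each.
    queue-2: 40+190 = 230 > 60
Round 3 — queue-2 crashes.
  queue-2 sheds 230 req/s: no online neighbours, lost.
No further crashes.

120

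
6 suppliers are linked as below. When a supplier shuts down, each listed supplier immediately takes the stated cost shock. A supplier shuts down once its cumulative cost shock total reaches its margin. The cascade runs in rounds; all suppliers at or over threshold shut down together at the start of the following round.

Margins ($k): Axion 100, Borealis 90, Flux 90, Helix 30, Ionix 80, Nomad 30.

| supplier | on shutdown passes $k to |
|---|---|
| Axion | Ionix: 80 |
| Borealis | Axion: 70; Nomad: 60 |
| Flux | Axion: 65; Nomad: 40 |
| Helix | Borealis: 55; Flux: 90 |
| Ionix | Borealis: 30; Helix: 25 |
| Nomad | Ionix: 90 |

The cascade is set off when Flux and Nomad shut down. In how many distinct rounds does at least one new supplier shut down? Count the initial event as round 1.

2

Round 1 — Flux, Nomad shut down (initial).
  Axion: +65 → 65 < 100
  Ionix: +90 → 90 ≥ 80
Round 2 — Ionix shuts down.
  Borealis: +30 → 30 < 90
  Helix: +25 → 25 < 30
No further shutdowns.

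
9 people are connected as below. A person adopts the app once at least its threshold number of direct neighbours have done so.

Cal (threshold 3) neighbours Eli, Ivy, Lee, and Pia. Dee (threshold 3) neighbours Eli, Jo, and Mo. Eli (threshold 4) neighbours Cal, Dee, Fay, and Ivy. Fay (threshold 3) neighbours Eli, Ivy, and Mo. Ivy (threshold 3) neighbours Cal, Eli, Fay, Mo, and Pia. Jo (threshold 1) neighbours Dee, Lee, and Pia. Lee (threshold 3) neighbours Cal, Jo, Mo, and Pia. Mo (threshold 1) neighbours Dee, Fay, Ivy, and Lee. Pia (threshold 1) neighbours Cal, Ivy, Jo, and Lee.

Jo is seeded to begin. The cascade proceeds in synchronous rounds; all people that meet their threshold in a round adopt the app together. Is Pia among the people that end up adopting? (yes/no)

yes

Round 1 — Jo adopts the app (initial).
Round 2 — checking thresholds:
  Dee: 1 of 3 neighbours < 3, below threshold.
  Lee: 1 of 4 neighbours < 3, below threshold.
  Pia: 1 of 4 neighbours ≥ 1, adopts the app.
Round 3 — no new adoptions; cascade stops.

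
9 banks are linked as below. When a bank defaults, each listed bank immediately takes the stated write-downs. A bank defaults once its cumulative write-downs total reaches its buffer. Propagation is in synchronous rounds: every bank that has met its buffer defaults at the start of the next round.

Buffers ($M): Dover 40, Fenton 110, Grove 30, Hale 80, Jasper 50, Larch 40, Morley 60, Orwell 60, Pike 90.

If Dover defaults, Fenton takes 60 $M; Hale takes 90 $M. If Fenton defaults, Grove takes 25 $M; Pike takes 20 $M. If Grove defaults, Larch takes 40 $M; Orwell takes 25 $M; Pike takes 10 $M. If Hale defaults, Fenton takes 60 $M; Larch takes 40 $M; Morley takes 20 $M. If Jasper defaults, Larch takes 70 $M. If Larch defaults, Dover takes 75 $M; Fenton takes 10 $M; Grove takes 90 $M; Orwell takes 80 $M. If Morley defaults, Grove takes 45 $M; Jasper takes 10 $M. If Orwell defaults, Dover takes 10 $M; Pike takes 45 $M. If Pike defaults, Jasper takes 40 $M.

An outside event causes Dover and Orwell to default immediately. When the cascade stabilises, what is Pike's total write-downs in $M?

75

Round 1 — Dover, Orwell default (initial).
  Fenton: +60 → 60 < 110
  Hale: +90 → 90 ≥ 80
  Pike: +45 → 45 < 90
Round 2 — Hale defaults.
  Fenton: +60 → 120 ≥ 110
  Larch: +40 → 40 ≥ 40
  Morley: +20 → 20 < 60
Round 3 — Fenton, Larch default.
  Grove: +25+90 → 115 ≥ 30
  Pike: +20 → 65 < 90
Round 4 — Grove defaults.
  Pike: +10 → 75 < 90
No further defaults.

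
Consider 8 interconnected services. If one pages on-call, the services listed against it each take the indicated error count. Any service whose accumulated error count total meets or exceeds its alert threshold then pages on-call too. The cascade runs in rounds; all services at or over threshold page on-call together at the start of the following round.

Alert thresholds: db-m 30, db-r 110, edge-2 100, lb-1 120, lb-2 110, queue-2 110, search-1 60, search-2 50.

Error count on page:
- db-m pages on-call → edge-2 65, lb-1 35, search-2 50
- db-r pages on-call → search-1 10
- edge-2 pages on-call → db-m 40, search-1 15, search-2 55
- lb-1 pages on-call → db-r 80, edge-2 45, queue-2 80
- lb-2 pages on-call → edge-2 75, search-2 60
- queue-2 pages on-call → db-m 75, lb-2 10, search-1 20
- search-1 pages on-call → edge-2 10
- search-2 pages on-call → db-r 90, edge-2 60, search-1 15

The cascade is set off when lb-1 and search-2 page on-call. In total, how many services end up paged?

5

Round 1 — lb-1, search-2 page on-call (initial).
  db-r: +80+90 → 170 ≥ 110
  edge-2: +45+60 → 105 ≥ 100
  queue-2: +80 → 80 < 110
  search-1: +15 → 15 < 60
Round 2 — db-r, edge-2 page on-call.
  db-m: +40 → 40 ≥ 30
  search-1: +10+15 → 40 < 60
Round 3 — db-m pages on-call.
No further pages.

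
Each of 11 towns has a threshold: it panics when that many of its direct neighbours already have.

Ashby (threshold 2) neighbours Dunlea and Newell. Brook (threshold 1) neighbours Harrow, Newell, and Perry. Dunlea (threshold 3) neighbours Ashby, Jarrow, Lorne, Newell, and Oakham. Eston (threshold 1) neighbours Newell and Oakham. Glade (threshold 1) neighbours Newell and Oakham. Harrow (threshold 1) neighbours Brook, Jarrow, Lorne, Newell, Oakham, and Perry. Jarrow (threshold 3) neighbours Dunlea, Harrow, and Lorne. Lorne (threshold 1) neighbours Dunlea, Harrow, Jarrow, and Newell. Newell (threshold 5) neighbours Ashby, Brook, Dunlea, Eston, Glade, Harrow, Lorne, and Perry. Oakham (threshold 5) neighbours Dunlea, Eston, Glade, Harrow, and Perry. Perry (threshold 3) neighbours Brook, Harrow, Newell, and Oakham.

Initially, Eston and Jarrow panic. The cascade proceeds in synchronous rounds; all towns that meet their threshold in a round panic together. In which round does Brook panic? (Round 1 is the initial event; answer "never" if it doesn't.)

Round 1 — Eston, Jarrow panic (initial).
Round 2 — checking thresholds:
  Dunlea: 1 of 5 neighbours < 3, not yet.
  Harrow: 1 of 6 neighbours ≥ 1, panics.
  Lorne: 1 of 4 neighbours ≥ 1, panics.
  Newell: 1 of 8 neighbours < 5, not yet.
  Oakham: 1 of 5 neighbours < 5, not yet.
Round 3 — checking thresholds:
  Brook: 1 of 3 neighbours ≥ 1, panics.
  Dunlea: 2 of 5 neighbours < 3, not yet.
  Newell: 3 of 8 neighbours < 5, not yet.
  Oakham: 2 of 5 neighbours < 5, not yet.
  Perry: 1 of 4 neighbours < 3, not yet.
Round 4 — no new panics; cascade stops.

3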